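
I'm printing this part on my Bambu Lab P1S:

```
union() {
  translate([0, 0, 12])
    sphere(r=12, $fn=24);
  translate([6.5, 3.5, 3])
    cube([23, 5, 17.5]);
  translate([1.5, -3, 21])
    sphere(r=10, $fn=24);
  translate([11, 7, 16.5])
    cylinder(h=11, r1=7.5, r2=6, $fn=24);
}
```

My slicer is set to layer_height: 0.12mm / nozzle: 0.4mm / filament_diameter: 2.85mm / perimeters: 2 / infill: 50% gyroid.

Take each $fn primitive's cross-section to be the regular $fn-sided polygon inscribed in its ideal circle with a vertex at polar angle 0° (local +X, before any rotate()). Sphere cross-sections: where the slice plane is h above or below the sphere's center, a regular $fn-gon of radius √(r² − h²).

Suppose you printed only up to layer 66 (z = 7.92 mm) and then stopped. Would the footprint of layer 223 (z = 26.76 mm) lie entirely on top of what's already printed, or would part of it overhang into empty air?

part overhangs

Compare the two slices. At z = 7.92: the r=12 sphere contributes a regular 24-gon of circumradius √(12²−4.08²) = 11.285 (area = (24/2)·11.285²·sin(360°/24) = 395.54 mm²); the 23×5 cube at (6.5, 3.5) contributes its full rectangle (area 115.00 mm²); the sphere at (1.5, -3) is absent (|z−center|=13.080 > r=10); the cone at (11, 7) is absent (z outside [16.5, 27.5]); Taking the union: the regions partially overlap — summed areas 510.54 mm² minus the doubly-counted overlap 14.11 mm² gives 496.43 mm² — area = 496.43 mm². At z = 26.76: the sphere does not reach this height (|z−center|=14.760 > r=12); the cube at (6.5, 3.5) is absent (z outside [3, 20.5]); the sphere at (1.5, -3): section is a regular 24-gon, circumradius = √(r²−h²) = √(10²−5.76²) = 8.174 (area = (24/2)·8.174²·sin(360°/24) = 207.54 mm²); the cone at (11, 7): at t=0.933 of its height the radius interpolates to r₁+(r₂−r₁)t = 6.101, giving a regular 24-gon of that circumradius (area = (24/2)·6.101²·sin(360°/24) = 115.60 mm²); Combining (union): the regions partially overlap — summed areas 323.14 mm² minus the doubly-counted overlap 0.88 mm² gives 322.26 mm² — area = 322.26 mm². Checking containment: at z = 26.76 the cross-section extends beyond the z = 7.92 cross-section by about 48.66 mm².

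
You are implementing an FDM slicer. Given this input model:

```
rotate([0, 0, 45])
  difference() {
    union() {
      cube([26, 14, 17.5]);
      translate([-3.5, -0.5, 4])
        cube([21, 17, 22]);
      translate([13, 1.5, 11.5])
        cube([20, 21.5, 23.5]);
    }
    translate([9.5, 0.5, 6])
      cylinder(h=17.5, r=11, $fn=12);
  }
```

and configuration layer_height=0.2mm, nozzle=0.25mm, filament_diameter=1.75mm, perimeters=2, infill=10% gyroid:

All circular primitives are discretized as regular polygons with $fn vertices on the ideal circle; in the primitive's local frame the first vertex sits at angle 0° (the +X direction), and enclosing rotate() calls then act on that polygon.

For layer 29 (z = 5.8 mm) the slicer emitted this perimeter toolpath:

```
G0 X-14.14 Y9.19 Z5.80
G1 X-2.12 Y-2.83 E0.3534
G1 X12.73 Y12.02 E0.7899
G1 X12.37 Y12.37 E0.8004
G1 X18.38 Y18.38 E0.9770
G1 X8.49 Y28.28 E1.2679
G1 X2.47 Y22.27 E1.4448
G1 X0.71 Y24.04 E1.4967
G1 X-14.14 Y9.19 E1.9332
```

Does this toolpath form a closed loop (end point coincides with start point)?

Start point (G0): (-14.14, 9.19). End point (last G1): the path returns to the start — closed.

yes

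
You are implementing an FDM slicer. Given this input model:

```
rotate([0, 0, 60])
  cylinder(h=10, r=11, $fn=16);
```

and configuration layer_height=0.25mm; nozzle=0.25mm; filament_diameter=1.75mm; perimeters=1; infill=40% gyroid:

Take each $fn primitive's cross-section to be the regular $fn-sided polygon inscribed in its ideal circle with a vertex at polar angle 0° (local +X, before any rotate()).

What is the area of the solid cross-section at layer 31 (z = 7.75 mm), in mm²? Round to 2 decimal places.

370.44 mm²

At z = 7.75 mm: the r=11 cylinder contributes a regular 16-gon of circumradius 11 (area = (16/2)·11.000²·sin(360°/16) = 370.44 mm²); (rotated 60° about Z; rotation is an isometry so areas/perimeters/island counts are preserved). Overall, the cross-section is a single solid region. Net area = 370.44 mm².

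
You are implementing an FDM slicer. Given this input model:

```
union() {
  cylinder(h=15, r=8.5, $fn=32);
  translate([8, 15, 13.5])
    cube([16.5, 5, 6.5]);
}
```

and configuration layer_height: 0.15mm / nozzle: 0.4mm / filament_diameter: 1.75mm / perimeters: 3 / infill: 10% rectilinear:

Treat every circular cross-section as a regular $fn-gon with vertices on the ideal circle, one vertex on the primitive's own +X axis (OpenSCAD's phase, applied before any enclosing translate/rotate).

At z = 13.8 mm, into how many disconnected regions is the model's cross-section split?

At z = 13.8 mm: the cylinder: section is a regular 32-gon, circumradius r=8.5; the cube at (8, 15) (footprint 16.5×5) is included at this height; Taking the union: the 2 present regions are separate (no shared area or edge), so areas and boundary lengths simply add and each stays a separate island — 2 connected regions. The result has 2 disconnected regions.

2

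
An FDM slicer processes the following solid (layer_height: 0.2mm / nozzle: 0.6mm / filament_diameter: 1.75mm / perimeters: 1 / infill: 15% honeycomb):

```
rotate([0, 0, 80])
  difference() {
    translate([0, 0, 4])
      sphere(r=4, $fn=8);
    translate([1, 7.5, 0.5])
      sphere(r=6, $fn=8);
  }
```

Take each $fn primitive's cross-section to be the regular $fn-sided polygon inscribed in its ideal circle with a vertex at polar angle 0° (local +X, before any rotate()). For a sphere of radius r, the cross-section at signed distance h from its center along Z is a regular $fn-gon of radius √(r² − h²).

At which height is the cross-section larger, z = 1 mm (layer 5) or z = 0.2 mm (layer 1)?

layer 5 (z = 1 mm)

Layer 5 (z = 1): the r=4 sphere slices to a regular 8-gon of circumradius 2.646 (√(r²−h²) with h=3 from center) (area = (8/2)·2.646²·sin(360°/8) = 19.80 mm²); the sphere at (1, 7.5): section is a regular 8-gon, circumradius = √(r²−h²) = √(6²−0.5²) = 5.979 (area = (8/2)·5.979²·sin(360°/8) = 101.12 mm²); Subtracting the remaining from the first: starting from the r=4 sphere (19.80 mm²), the r=6 sphere at (1, 7.5) partially overlaps it — only the 1.32 mm² overlap (of its 101.12 mm²) is removed, clipping the outline — area = 18.48 mm²; (whole slice rotated 80° about Z — lengths, areas and connectivity unchanged). So its area = 18.48 mm². Layer 1 (z = 0.2): the r=4 sphere slices to a regular 8-gon of circumradius 1.249 (√(r²−h²) with h=3.8 from center) (area = (8/2)·1.249²·sin(360°/8) = 4.41 mm²); the r=6 sphere at (1, 7.5) contributes a regular 8-gon of circumradius √(6²−0.3²) = 5.992 (area = (8/2)·5.992²·sin(360°/8) = 101.57 mm²); Subtracting the remaining from the first: starting from the r=4 sphere (4.41 mm²), the r=6 sphere at (1, 7.5) misses the remaining region (no effect) — area = 4.41 mm²; (rotated 80° about Z; rotation is an isometry so areas/perimeters/island counts are preserved). So its area = 4.41 mm². Layer 5 is larger (18.48 vs 4.41 mm²).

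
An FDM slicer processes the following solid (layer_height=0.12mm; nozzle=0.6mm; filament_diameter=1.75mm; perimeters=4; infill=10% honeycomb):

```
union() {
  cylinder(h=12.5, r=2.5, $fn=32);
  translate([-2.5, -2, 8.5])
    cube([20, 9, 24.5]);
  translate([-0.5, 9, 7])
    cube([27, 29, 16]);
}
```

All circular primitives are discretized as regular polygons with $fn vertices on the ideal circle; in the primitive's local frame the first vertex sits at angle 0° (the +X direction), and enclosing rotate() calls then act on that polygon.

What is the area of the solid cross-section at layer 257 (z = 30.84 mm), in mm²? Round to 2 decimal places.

180.00 mm²

At z = 30.84 mm: the cylinder is absent (z outside [0, 12.5]); the cube at (-2.5, -2) is present — its section is the full 20×9 rectangle (area 180.00 mm²); the cube at (-0.5, 9) is not intersected at this z (z outside [7, 23]); Taking the union: only the 20×9 cube at (-2.5, -2) is present, so the union is just that shape — area = 180.00 mm². Overall, the cross-section is a single solid region. Net area = 180.00 mm².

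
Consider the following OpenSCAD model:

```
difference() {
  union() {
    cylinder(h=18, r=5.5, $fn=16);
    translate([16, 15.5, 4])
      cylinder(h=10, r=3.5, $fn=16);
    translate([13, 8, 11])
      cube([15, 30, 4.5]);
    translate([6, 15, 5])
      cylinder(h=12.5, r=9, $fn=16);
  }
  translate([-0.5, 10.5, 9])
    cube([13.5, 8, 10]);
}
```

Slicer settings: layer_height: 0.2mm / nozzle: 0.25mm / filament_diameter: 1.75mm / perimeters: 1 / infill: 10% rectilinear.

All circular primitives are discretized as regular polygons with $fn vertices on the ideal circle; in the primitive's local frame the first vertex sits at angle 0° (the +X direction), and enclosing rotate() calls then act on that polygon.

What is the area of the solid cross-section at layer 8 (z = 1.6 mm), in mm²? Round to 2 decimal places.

At z = 1.6 mm: the r=5.5 cylinder gives a regular 16-gon of circumradius 5.5 (constant along its height) (area = (16/2)·5.500²·sin(360°/16) = 92.61 mm²); the cylinder at (16, 15.5) is not intersected at this z (z outside [4, 14]); the cube at (13, 8) is not intersected at this z (z outside [11, 15.5]); the cylinder at (6, 15) is absent (z outside [5, 17.5]); Combining (union): only the r=5.5 cylinder is present, so the union is just that shape — area = 92.61 mm²; the cube at (-0.5, 10.5) does not reach this height (z outside [9, 19]); Subtracting the remaining from the first: none of the subtracted shapes is present at this height, so the result so far is unchanged — area = 92.61 mm². Overall, the cross-section is a single solid region. Net area = 92.61 mm².

92.61 mm²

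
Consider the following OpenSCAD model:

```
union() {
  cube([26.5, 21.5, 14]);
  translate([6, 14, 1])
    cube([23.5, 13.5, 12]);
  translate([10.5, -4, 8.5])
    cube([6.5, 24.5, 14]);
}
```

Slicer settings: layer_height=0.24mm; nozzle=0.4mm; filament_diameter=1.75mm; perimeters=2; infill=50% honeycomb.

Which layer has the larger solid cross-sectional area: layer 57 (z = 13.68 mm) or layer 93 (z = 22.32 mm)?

Layer 57 (z = 13.68): the 26.5×21.5 cube contributes its full rectangle (area 569.75 mm²); the cube at (6, 14) is not intersected at this z (z outside [1, 13]); the cube at (10.5, -4) is present — its section is the full 6.5×24.5 rectangle (area 159.25 mm²); Taking the union: the regions partially overlap — summed areas 729.00 mm² minus the doubly-counted overlap 133.25 mm² gives 595.75 mm² — area = 595.75 mm². So its area = 595.75 mm². Layer 93 (z = 22.32): the cube is absent (z outside [0, 14]); the cube at (6, 14) is absent (z outside [1, 13]); the 6.5×24.5 cube at (10.5, -4) contributes its full rectangle (area 159.25 mm²); Merging all regions: only the 6.5×24.5 cube at (10.5, -4) is present, so the union is just that shape — area = 159.25 mm². So its area = 159.25 mm². Layer 57 is larger (595.75 vs 159.25 mm²).

layer 57 (z = 13.68 mm)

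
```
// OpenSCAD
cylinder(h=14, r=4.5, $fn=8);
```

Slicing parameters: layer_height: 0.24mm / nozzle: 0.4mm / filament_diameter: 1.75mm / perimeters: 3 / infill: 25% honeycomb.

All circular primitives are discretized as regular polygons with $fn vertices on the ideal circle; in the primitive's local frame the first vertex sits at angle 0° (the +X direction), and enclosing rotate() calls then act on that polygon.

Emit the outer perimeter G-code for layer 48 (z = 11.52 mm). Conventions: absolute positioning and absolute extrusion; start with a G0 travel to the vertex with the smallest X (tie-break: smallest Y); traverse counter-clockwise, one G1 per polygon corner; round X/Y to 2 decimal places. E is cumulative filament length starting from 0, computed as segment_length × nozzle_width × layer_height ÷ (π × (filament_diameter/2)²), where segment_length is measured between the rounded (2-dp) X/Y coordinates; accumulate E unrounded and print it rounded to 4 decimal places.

At z = 11.52 mm: the cylinder: section is a regular 8-gon, circumradius r=4.5. The outline is a single polygon with 8 vertices. Extrusion per mm of travel: 0.4 × 0.24 / (π × 0.875²) = 0.039912. Accumulating E over each segment gives final E = 1.0994.

G0 X-4.50 Y0.00 Z11.52
G1 X-3.18 Y-3.18 E0.1374
G1 X0.00 Y-4.50 E0.2748
G1 X3.18 Y-3.18 E0.4123
G1 X4.50 Y0.00 E0.5497
G1 X3.18 Y3.18 E0.6871
G1 X0.00 Y4.50 E0.8245
G1 X-3.18 Y3.18 E0.9619
G1 X-4.50 Y0.00 E1.0994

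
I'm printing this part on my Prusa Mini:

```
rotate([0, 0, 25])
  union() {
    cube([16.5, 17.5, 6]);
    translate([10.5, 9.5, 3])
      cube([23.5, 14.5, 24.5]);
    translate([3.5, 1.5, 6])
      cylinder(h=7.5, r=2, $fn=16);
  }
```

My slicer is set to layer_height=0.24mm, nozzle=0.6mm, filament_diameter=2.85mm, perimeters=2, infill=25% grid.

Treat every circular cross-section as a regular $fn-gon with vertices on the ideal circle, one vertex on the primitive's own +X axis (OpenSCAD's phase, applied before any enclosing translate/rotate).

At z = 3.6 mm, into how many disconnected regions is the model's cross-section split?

1

At z = 3.6 mm: the cube (footprint 16.5×17.5) is included at this height; the 23.5×14.5 cube at (10.5, 9.5) contributes its full rectangle; the cylinder at (3.5, 1.5) is absent (z outside [6, 13.5]); Taking the union: the regions partially overlap (shared area 48.00 mm²), so overlapping operands fuse into one piece — 1 connected region; (whole slice rotated 25° about Z — lengths, areas and connectivity unchanged). The result has 1 disconnected region.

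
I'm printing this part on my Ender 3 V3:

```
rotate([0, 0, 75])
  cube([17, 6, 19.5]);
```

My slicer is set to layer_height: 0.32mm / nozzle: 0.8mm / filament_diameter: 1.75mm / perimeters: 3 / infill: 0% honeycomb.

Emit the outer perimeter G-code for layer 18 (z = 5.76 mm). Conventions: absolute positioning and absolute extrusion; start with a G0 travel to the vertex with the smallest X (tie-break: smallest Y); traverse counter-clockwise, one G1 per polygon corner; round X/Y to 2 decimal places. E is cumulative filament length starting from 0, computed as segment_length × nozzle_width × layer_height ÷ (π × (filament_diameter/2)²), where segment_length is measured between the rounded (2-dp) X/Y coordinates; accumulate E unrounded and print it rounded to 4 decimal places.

G0 X-5.80 Y1.55 Z5.76
G1 X0.00 Y0.00 E0.6390
G1 X4.40 Y16.42 E2.4482
G1 X-1.40 Y17.97 E3.0872
G1 X-5.80 Y1.55 E4.8965

At z = 5.76 mm: the cube is present — its section is the full 17×6 rectangle; (whole slice rotated 75° about Z — lengths, areas and connectivity unchanged). The outline is a single polygon with 4 vertices. Extrusion per mm of travel: 0.8 × 0.32 / (π × 0.875²) = 0.106432. Accumulating E over each segment gives final E = 4.8965.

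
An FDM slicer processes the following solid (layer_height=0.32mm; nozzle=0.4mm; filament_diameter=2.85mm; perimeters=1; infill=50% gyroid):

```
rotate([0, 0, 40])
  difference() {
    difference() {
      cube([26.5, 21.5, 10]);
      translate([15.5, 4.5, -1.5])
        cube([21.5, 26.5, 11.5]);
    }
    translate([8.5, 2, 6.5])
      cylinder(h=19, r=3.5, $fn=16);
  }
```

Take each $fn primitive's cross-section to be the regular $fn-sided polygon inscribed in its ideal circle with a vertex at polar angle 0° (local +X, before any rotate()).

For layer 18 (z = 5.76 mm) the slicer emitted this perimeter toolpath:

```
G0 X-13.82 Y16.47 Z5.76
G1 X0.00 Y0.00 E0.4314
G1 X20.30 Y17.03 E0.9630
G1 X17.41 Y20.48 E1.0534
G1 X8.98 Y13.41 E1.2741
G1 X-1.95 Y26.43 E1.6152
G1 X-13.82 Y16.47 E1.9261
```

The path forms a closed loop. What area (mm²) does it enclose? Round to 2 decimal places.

Apply the shoelace formula to the sequence of (X, Y) vertices; enclosed area = 382.72 mm².

382.72 mm²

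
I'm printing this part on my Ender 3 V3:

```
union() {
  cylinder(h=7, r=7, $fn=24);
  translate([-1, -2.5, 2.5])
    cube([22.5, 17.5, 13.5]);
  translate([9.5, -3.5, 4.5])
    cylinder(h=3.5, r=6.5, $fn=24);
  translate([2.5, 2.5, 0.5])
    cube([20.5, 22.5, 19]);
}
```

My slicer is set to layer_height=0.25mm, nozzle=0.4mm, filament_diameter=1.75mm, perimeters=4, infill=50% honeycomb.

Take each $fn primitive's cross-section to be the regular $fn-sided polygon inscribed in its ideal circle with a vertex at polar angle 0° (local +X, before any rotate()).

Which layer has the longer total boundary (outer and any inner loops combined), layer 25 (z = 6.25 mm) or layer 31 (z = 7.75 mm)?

layer 25 (z = 6.25 mm)

Layer 25 (z = 6.25): the cylinder: section is a regular 24-gon, circumradius r=7 (perimeter = 2·24·7.000·sin(180°/24) = 43.86 mm); the 22.5×17.5 cube at (-1, -2.5) contributes its full rectangle (perimeter 80.00 mm); the r=6.5 cylinder at (9.5, -3.5) gives a regular 24-gon of circumradius 6.5 (constant along its height) (perimeter = 2·24·6.500·sin(180°/24) = 40.72 mm); the cube at (2.5, 2.5) is present — its section is the full 20.5×22.5 rectangle (perimeter 86.00 mm); Combining (union): the regions partially overlap (shared area 362.40 mm²), so the edge portions inside another operand are dropped and the merged outline is re-measured after clipping — boundary = 120.20 mm. So its perimeter = 120.20 mm. Layer 31 (z = 7.75): the cylinder is not intersected at this z (z outside [0, 7]); the 22.5×17.5 cube at (-1, -2.5) contributes its full rectangle (perimeter 80.00 mm); the cylinder at (9.5, -3.5): section is a regular 24-gon, circumradius r=6.5 (perimeter = 2·24·6.500·sin(180°/24) = 40.72 mm); the cube at (2.5, 2.5) is present — its section is the full 20.5×22.5 rectangle (perimeter 86.00 mm); Taking the union: the regions partially overlap (shared area 290.24 mm²), so the edge portions inside another operand are dropped and the merged outline is re-measured after clipping — boundary = 112.64 mm. So its perimeter = 112.64 mm. Layer 25 is larger (120.20 vs 112.64 mm).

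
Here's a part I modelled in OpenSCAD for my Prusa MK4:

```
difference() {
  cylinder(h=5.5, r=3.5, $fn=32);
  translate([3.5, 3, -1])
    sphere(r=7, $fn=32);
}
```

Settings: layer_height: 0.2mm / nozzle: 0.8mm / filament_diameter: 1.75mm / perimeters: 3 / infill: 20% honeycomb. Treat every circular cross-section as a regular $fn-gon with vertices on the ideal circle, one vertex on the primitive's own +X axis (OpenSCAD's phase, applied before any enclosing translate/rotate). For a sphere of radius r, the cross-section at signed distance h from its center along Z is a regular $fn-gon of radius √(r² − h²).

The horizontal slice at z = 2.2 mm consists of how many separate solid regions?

At z = 2.2 mm: the r=3.5 cylinder contributes a regular 32-gon of circumradius 3.5; the r=7 sphere at (3.5, 3) slices to a regular 32-gon of circumradius 6.226 (√(r²−h²) with h=3.2 from center); Subtracting the remaining from the first: starting from the r=3.5 cylinder, the r=7 sphere at (3.5, 3) partially overlaps it — only the 27.84 mm² overlap (of its 120.99 mm²) is removed, clipping the outline — 1 connected region. The result has 1 disconnected region.

1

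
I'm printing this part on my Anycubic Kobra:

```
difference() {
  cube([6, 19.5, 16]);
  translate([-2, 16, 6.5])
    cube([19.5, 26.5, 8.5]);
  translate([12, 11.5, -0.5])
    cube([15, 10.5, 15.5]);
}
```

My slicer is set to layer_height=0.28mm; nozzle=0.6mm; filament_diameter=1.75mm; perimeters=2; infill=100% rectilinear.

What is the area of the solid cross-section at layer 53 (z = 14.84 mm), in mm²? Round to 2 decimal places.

96.00 mm²

At z = 14.84 mm: the cube is present — its section is the full 6×19.5 rectangle (area 117.00 mm²); the cube at (-2, 16) (footprint 19.5×26.5) is included at this height (area 516.75 mm²); the cube at (12, 11.5) is present — its section is the full 15×10.5 rectangle (area 157.50 mm²); Taking the first minus the rest: starting from the 6×19.5 cube (117.00 mm²), the 19.5×26.5 cube at (-2, 16) partially overlaps it — only the 21.00 mm² overlap (of its 516.75 mm²) is removed, clipping the outline; the 15×10.5 cube at (12, 11.5) misses the remaining region (no effect) — area = 96.00 mm². Overall, the cross-section is a single solid region. Net area = 96.00 mm².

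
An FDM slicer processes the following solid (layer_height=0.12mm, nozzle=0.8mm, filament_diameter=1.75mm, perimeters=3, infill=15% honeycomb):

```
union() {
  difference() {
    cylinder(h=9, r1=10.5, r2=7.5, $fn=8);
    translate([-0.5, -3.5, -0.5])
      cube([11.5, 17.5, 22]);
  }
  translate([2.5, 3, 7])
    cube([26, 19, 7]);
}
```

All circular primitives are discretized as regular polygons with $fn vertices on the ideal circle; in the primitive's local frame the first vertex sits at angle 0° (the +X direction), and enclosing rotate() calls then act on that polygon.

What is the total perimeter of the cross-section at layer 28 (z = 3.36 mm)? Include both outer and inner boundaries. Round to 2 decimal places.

At z = 3.36 mm: the cone contributes a regular 8-gon of circumradius 9.380 (interpolated between r1=10.5 and r2=7.5 at t=0.373) (perimeter = 2·8·9.380·sin(180°/8) = 57.43 mm); the 11.5×17.5 cube at (-0.5, -3.5) contributes its full rectangle (perimeter 58.00 mm); Taking the first minus the rest: starting from the cone, the 11.5×17.5 cube at (-0.5, -3.5) partially overlaps it — only the 98.90 mm² overlap (of its 201.25 mm²) is removed, clipping the outline — boundary = 59.85 mm; the cube at (2.5, 3) does not reach this height (z outside [7, 14]); Merging all regions: only the result so far is present, so the union is just that shape — boundary = 59.85 mm. Overall, the cross-section is a single solid region. Total boundary length (outer) = 59.85 mm.

59.85 mm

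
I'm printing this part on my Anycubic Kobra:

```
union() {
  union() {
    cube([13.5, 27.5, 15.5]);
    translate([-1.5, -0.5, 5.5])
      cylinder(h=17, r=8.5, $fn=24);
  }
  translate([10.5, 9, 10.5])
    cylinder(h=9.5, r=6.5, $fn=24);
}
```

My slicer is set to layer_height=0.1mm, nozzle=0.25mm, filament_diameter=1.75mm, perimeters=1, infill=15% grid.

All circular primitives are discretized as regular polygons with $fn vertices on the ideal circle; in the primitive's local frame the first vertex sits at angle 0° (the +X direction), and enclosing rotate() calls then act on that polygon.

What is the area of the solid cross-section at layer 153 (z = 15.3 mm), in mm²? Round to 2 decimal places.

583.92 mm²

At z = 15.3 mm: the 13.5×27.5 cube contributes its full rectangle (area 371.25 mm²); the r=8.5 cylinder at (-1.5, -0.5) contributes a regular 24-gon of circumradius 8.5 (area = (24/2)·8.500²·sin(360°/24) = 224.40 mm²); Combining (union): the regions partially overlap — summed areas 595.65 mm² minus the doubly-counted overlap 40.01 mm² gives 555.63 mm² — area = 555.63 mm²; the r=6.5 cylinder at (10.5, 9) gives a regular 24-gon of circumradius 6.5 (constant along its height) (area = (24/2)·6.500²·sin(360°/24) = 131.22 mm²); Combining (union): the regions partially overlap — summed areas 686.85 mm² minus the doubly-counted overlap 102.94 mm² gives 583.92 mm² — area = 583.92 mm². Overall, the cross-section is a single solid region. Net area = 583.92 mm².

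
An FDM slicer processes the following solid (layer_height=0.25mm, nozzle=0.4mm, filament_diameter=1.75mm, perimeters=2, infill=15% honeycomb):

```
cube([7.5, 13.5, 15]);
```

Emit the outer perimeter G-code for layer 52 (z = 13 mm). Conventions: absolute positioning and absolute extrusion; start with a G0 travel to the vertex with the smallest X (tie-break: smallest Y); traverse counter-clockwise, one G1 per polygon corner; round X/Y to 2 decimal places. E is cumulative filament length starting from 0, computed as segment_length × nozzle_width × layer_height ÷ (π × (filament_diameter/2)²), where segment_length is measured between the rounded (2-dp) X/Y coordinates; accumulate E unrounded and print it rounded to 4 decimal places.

At z = 13 mm: the cube is present — its section is the full 7.5×13.5 rectangle. The outline is a single polygon with 4 vertices. Extrusion per mm of travel: 0.4 × 0.25 / (π × 0.875²) = 0.041575. Accumulating E over each segment gives final E = 1.7462.

G0 X0.00 Y0.00 Z13.00
G1 X7.50 Y0.00 E0.3118
G1 X7.50 Y13.50 E0.8731
G1 X0.00 Y13.50 E1.1849
G1 X0.00 Y0.00 E1.7462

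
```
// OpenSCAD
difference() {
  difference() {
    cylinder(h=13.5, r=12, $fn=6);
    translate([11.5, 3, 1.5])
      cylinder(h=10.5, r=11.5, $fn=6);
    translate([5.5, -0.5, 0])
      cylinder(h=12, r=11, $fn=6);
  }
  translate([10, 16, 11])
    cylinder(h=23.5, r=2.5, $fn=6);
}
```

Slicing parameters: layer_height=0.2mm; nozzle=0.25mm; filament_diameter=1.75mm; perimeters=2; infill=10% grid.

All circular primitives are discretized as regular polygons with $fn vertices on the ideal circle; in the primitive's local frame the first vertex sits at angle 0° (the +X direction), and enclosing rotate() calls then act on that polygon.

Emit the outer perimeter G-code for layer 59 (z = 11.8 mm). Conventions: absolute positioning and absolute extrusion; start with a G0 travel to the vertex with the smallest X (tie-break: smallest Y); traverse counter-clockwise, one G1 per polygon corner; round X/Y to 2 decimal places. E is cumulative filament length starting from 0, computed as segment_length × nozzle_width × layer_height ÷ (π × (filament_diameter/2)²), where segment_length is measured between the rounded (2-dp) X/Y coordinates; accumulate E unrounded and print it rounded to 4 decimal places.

G0 X-12.00 Y0.00 Z11.80
G1 X-6.00 Y-10.39 E0.2494
G1 X6.00 Y-10.39 E0.4989
G1 X6.21 Y-10.03 E0.5075
G1 X0.00 Y-10.03 E0.6366
G1 X-5.50 Y-0.50 E0.8653
G1 X0.00 Y9.03 E1.0941
G1 X3.48 Y9.03 E1.1664
G1 X4.27 Y10.39 E1.1991
G1 X-6.00 Y10.39 E1.4126
G1 X-12.00 Y0.00 E1.6620

At z = 11.8 mm: the r=12 cylinder contributes a regular 6-gon of circumradius 12; the r=11.5 cylinder at (11.5, 3) gives a regular 6-gon of circumradius 11.5 (constant along its height); the r=11 cylinder at (5.5, -0.5) contributes a regular 6-gon of circumradius 11; Taking the first minus the rest: starting from the r=12 cylinder, the r=11.5 cylinder at (11.5, 3) partially overlaps it — only the 118.65 mm² overlap (of its 343.60 mm²) is removed, clipping the outline; the r=11 cylinder at (5.5, -0.5) partially overlaps it — only the 113.28 mm² overlap (of its 314.37 mm²) is removed, clipping the outline — 1 connected region; the cylinder at (10, 16): section is a regular 6-gon, circumradius r=2.5; Taking the first minus the rest: starting from that combined region, the r=2.5 cylinder at (10, 16) misses the remaining region (no effect) — 1 connected region. The outline is a single polygon with 10 vertices. Extrusion per mm of travel: 0.25 × 0.2 / (π × 0.875²) = 0.020788. Accumulating E over each segment gives final E = 1.6620.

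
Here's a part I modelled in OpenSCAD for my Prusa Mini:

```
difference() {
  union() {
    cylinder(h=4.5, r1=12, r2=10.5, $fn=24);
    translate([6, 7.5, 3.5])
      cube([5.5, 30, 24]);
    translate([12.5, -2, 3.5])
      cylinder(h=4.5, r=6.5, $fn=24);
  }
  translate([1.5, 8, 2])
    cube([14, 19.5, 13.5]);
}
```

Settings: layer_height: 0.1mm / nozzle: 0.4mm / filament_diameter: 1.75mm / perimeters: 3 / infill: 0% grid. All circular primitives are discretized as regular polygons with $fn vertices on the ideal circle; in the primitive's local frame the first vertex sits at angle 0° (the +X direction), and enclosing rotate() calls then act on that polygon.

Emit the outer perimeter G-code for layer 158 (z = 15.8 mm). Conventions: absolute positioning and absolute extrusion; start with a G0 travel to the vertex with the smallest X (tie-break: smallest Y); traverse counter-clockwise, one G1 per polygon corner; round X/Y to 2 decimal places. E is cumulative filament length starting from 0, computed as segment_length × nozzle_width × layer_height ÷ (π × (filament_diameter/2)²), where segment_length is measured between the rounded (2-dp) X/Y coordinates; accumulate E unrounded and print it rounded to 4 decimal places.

G0 X6.00 Y7.50 Z15.80
G1 X11.50 Y7.50 E0.0915
G1 X11.50 Y37.50 E0.5904
G1 X6.00 Y37.50 E0.6818
G1 X6.00 Y7.50 E1.1807

At z = 15.8 mm: the cone is not intersected at this z (z outside [0, 4.5]); the cube at (6, 7.5) (footprint 5.5×30) is included at this height; the cylinder at (12.5, -2) is absent (z outside [3.5, 8]); Taking the union: only the 5.5×30 cube at (6, 7.5) is present, so the union is just that shape — 1 connected region; the cube at (1.5, 8) is not intersected at this z (z outside [2, 15.5]); Taking the first minus the rest: none of the subtracted shapes is present at this height, so the result so far is unchanged — 1 connected region. The outline is a single polygon with 4 vertices. Extrusion per mm of travel: 0.4 × 0.1 / (π × 0.875²) = 0.016630. Accumulating E over each segment gives final E = 1.1807.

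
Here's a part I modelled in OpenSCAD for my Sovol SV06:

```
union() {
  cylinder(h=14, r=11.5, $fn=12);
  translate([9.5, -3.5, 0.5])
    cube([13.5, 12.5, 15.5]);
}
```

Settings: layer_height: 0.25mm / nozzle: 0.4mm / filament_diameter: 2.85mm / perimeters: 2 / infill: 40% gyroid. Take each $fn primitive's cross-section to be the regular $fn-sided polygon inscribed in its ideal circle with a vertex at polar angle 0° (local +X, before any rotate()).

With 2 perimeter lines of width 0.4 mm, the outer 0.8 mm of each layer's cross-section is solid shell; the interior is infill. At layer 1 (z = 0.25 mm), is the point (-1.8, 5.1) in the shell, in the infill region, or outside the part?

infill

At z = 0.25 mm: the cylinder: section is a regular 12-gon, circumradius r=11.5; the cube at (9.5, -3.5) does not reach this height (z outside [0.5, 16]); Merging all regions: only the r=11.5 cylinder is present, so the union is just that shape — 1 connected region. Overall, the cross-section is a single solid region. The nearest boundary edge runs (0.00, 11.50)→(-5.75, 9.96); distance from the point to it = 5.72 mm. The point is inside the cross-section and 5.72 mm from the nearest boundary — more than the 0.8 mm shell width (2 × 0.4), so it's in the infill interior.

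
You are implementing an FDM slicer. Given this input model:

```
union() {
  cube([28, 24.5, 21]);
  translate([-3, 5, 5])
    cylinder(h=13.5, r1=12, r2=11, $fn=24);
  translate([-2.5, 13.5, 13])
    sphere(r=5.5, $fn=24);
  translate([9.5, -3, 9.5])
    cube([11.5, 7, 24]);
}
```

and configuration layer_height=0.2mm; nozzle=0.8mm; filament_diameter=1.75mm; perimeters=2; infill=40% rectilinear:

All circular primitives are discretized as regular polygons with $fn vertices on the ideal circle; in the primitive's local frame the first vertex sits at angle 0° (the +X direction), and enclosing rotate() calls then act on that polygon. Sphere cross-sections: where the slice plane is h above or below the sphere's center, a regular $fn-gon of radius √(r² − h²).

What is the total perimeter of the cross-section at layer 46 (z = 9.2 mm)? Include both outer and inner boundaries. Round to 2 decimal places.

134.19 mm

At z = 9.2 mm: the cube is present — its section is the full 28×24.5 rectangle (perimeter 105.00 mm); the cone at (-3, 5): at t=0.311 of its height the radius interpolates to r₁+(r₂−r₁)t = 11.689, giving a regular 24-gon of that circumradius (perimeter = 2·24·11.689·sin(180°/24) = 73.23 mm); the r=5.5 sphere at (-2.5, 13.5) slices to a regular 24-gon of circumradius 3.976 (√(r²−h²) with h=3.8 from center) (perimeter = 2·24·3.976·sin(180°/24) = 24.91 mm); the cube at (9.5, -3) does not reach this height (z outside [9.5, 33.5]); Merging all regions: the regions partially overlap (shared area 158.69 mm²), so the edge portions inside another operand are dropped and the merged outline is re-measured after clipping — boundary = 134.19 mm. Overall, the cross-section is a single solid region. Total boundary length (outer) = 134.19 mm.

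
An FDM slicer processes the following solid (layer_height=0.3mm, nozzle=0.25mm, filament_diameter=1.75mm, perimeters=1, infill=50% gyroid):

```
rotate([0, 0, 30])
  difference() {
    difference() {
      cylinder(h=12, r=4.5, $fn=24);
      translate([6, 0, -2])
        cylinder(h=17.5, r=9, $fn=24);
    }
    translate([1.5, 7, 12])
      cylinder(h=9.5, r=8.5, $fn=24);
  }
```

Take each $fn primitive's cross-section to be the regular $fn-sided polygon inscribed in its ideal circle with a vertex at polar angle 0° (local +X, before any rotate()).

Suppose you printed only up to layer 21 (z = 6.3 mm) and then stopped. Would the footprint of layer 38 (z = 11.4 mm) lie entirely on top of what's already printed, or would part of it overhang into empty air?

Compare the two slices. At z = 6.3: the r=4.5 cylinder gives a regular 24-gon of circumradius 4.5 (constant along its height) (area = (24/2)·4.500²·sin(360°/24) = 62.89 mm²); the r=9 cylinder at (6, 0) contributes a regular 24-gon of circumradius 9 (area = (24/2)·9.000²·sin(360°/24) = 251.57 mm²); Taking the first minus the rest: starting from the r=4.5 cylinder (62.89 mm²), the r=9 cylinder at (6, 0) partially overlaps it — only the 53.83 mm² overlap (of its 251.57 mm²) is removed, clipping the outline — area = 9.07 mm²; the cylinder at (1.5, 7) does not reach this height (z outside [12, 21.5]); Taking the first minus the rest: none of the subtracted shapes is present at this height, so that combined region is unchanged — area = 9.07 mm²; (rotated 30° about Z; rotation is an isometry so areas/perimeters/island counts are preserved). At z = 11.4: the r=4.5 cylinder contributes a regular 24-gon of circumradius 4.5 (area = (24/2)·4.500²·sin(360°/24) = 62.89 mm²); the r=9 cylinder at (6, 0) gives a regular 24-gon of circumradius 9 (constant along its height) (area = (24/2)·9.000²·sin(360°/24) = 251.57 mm²); After the difference (first − rest): starting from the r=4.5 cylinder (62.89 mm²), the r=9 cylinder at (6, 0) partially overlaps it — only the 53.83 mm² overlap (of its 251.57 mm²) is removed, clipping the outline — area = 9.07 mm²; the cylinder at (1.5, 7) does not reach this height (z outside [12, 21.5]); Taking the first minus the rest: none of the subtracted shapes is present at this height, so the result so far is unchanged — area = 9.07 mm²; (rotated 30° about Z; rotation is an isometry so areas/perimeters/island counts are preserved). Checking containment: the cross-section at z = 11.4 is a subset of the cross-section at z = 6.3.

entirely on top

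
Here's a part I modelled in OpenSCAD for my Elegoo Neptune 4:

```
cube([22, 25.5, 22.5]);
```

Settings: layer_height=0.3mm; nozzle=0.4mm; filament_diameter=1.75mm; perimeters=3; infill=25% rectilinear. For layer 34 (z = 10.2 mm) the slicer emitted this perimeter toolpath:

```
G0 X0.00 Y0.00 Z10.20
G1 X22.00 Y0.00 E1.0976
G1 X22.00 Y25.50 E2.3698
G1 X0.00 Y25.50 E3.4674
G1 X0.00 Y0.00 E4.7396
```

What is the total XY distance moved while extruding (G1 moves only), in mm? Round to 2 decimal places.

Sum the Euclidean lengths of each G1 segment: total = 95.00 mm.

95.00 mm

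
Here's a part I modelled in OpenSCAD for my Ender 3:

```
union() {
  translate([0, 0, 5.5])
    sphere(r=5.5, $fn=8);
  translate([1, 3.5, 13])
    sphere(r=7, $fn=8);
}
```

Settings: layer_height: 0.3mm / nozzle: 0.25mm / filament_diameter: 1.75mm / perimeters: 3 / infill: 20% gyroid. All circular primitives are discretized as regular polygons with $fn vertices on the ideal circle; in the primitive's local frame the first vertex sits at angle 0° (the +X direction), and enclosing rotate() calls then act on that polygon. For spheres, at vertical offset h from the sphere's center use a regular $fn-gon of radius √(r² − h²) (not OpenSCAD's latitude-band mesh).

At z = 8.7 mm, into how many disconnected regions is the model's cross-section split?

At z = 8.7 mm: the sphere: section is a regular 8-gon, circumradius = √(r²−h²) = √(5.5²−3.2²) = 4.473; the r=7 sphere at (1, 3.5) slices to a regular 8-gon of circumradius 5.524 (√(r²−h²) with h=4.3 from center); Merging all regions: the regions partially overlap (shared area 36.34 mm²), so overlapping operands fuse into one piece — 1 connected region. The result has 1 disconnected region.

1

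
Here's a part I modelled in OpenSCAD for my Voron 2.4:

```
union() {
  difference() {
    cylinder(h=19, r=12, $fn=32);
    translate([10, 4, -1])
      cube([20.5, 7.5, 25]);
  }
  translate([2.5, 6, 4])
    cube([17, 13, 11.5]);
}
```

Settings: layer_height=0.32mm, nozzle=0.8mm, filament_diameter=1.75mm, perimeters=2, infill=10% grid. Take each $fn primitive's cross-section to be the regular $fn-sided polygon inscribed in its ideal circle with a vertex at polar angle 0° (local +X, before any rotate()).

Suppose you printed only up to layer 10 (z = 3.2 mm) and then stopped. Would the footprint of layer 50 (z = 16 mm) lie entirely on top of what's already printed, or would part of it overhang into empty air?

Compare the two slices. At z = 3.2: the r=12 cylinder gives a regular 32-gon of circumradius 12 (constant along its height) (area = (32/2)·12.000²·sin(360°/32) = 449.49 mm²); the cube at (10, 4) (footprint 20.5×7.5) is included at this height (area 153.75 mm²); After the difference (first − rest): starting from the r=12 cylinder (449.49 mm²), the 20.5×7.5 cube at (10, 4) partially overlaps it — only the 1.80 mm² overlap (of its 153.75 mm²) is removed, clipping the outline — area = 447.69 mm²; the cube at (2.5, 6) is absent (z outside [4, 15.5]); Combining (union): only that combined region is present, so the union is just that shape — area = 447.69 mm². At z = 16: the r=12 cylinder gives a regular 32-gon of circumradius 12 (constant along its height) (area = (32/2)·12.000²·sin(360°/32) = 449.49 mm²); the cube at (10, 4) (footprint 20.5×7.5) is included at this height (area 153.75 mm²); Taking the first minus the rest: starting from the r=12 cylinder (449.49 mm²), the 20.5×7.5 cube at (10, 4) partially overlaps it — only the 1.80 mm² overlap (of its 153.75 mm²) is removed, clipping the outline — area = 447.69 mm²; the cube at (2.5, 6) is absent (z outside [4, 15.5]); Taking the union: only the result so far is present, so the union is just that shape — area = 447.69 mm². Checking containment: the cross-section at z = 16 is a subset of the cross-section at z = 3.2.

entirely on top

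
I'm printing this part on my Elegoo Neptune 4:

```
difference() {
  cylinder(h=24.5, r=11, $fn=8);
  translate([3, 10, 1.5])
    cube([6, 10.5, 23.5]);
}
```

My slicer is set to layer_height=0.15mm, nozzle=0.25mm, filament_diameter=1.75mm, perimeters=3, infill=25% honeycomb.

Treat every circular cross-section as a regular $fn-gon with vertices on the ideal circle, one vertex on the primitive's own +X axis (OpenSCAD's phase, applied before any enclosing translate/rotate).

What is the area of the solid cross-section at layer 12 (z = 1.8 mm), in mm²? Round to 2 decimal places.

342.24 mm²

At z = 1.8 mm: the r=11 cylinder contributes a regular 8-gon of circumradius 11 (area = (8/2)·11.000²·sin(360°/8) = 342.24 mm²); the cube at (3, 10) is present — its section is the full 6×10.5 rectangle (area 63.00 mm²); Taking the first minus the rest: starting from the r=11 cylinder (342.24 mm²), the 6×10.5 cube at (3, 10) misses the remaining region (no effect) — area = 342.24 mm². Overall, the cross-section is a single solid region. Net area = 342.24 mm².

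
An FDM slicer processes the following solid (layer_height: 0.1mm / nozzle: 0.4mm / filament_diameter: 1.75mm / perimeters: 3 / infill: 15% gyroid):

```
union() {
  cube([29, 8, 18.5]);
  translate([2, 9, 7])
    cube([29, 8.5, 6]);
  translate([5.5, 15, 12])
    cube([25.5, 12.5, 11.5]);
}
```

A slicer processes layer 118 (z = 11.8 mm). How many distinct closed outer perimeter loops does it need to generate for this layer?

2

At z = 11.8 mm: the 29×8 cube contributes its full rectangle; the cube at (2, 9) is present — its section is the full 29×8.5 rectangle; the cube at (5.5, 15) is absent (z outside [12, 23.5]); Merging all regions: the 2 present regions are separate (no shared area or edge), so areas and boundary lengths simply add and each stays a separate island — 2 connected regions. The result has 2 disconnected regions.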